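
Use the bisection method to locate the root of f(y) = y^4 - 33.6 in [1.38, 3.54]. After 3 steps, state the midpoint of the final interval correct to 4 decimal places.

f(1.380000) = -29.973261, f(3.540000) = 123.440999 (opposite signs)
step 1: m = 2.460000, f(m) = 3.021863 > 0 → root in [1.380000, 2.460000]
step 2: m = 1.920000, f(m) = -20.010455 < 0 → root in [1.920000, 2.460000]
step 3: m = 2.190000, f(m) = -10.597425 < 0 → root in [2.190000, 2.460000]
Midpoint of [2.190000, 2.460000] = 2.325000

2.3250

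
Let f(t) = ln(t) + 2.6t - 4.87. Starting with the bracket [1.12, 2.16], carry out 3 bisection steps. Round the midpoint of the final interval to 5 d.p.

f(1.120000) = -1.844671, f(2.160000) = 1.516108 (opposite signs)
step 1: m = 1.640000, f(m) = -0.111304 < 0 → root in [1.640000, 2.160000]
step 2: m = 1.900000, f(m) = 0.711854 > 0 → root in [1.640000, 1.900000]
step 3: m = 1.770000, f(m) = 0.302980 > 0 → root in [1.640000, 1.770000]
Midpoint of [1.640000, 1.770000] = 1.705000

1.70500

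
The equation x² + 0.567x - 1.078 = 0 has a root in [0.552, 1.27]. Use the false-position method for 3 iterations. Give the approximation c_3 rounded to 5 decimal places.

False-position update: c = (a·f(b) − b·f(a))/(f(b) − f(a)); replace the endpoint whose sign matches f(c).
f(0.552000) = -0.460312, f(1.270000) = 1.254990
step 1: c = 0.744680, f(c) = -0.101219 < 0 → new bracket [0.744680, 1.270000]
step 2: c = 0.783886, f(c) = -0.019059 < 0 → new bracket [0.783886, 1.270000]
step 3: c = 0.791158, f(c) = -0.003482 < 0 → new bracket [0.791158, 1.270000]

0.79116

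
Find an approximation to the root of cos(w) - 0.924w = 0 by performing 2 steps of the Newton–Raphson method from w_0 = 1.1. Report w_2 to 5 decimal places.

0.77402

f'(w) = -sin(w) - 0.924
w_0 = 1.100000: f = -0.562804, f' = -1.815207 → w_1 = 1.100000 - (-0.562804)/(-1.815207) = 0.789951
w_1 = 0.789951: f = -0.026034, f' = -1.634319 → w_2 = 0.789951 - (-0.026034)/(-1.634319) = 0.774021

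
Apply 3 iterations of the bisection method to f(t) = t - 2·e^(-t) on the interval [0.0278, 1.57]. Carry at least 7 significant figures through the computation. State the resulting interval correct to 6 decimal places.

f(0.027800) = -1.917366, f(1.570000) = 1.153910 (opposite signs)
step 1: m = 0.798900, f(m) = -0.100747 < 0 → root in [0.798900, 1.570000]
step 2: m = 1.184450, f(m) = 0.572621 > 0 → root in [0.798900, 1.184450]
step 3: m = 0.991675, f(m) = 0.249765 > 0 → root in [0.798900, 0.991675]

[0.798900, 0.991675]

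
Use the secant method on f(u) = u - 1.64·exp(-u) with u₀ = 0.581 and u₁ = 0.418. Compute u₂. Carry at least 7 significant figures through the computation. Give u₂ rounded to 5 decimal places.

0.74947

f(u_0) = -0.336316, f(u_1) = -0.661714
u_2 = 0.418000 - (-0.661714)·(0.418000 - 0.581000)/(-0.661714 - (-0.336316)) = 0.749469; f(u_2) = -0.025624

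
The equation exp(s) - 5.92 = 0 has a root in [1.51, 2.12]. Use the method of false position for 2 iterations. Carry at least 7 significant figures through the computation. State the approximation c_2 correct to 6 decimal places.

1.771048

f(1.510000) = -1.393269, f(2.120000) = 2.411137
step 1: c = 1.733397, f(c) = -0.260150 < 0 → new bracket [1.733397, 2.120000]
step 2: c = 1.771048, f(c) = -0.042993 < 0 → new bracket [1.771048, 2.120000]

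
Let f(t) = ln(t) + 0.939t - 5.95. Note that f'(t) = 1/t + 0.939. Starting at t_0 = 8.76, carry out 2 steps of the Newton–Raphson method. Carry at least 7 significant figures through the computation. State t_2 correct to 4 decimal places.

Newton update: t ← t − f(t)/f'(t).
t_0 = 8.760000: f = 4.445836, f' = 1.053155 → t_1 = 8.760000 - (4.445836)/(1.053155) = 4.538556
t_1 = 4.538556: f = -0.175687, f' = 1.159334 → t_2 = 4.538556 - (-0.175687)/(1.159334) = 4.690097

4.6901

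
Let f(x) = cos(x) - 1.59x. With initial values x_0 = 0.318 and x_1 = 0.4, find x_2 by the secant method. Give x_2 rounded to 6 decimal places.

Secant update: x_(k+1) = x_k − f(x_k)·(x_k − x_(k-1))/(f(x_k) − f(x_(k-1))).
f(x_0) = 0.444243, f(x_1) = 0.285061
x_2 = 0.400000 - (0.285061)·(0.400000 - 0.318000)/(0.285061 - (0.444243)) = 0.546845; f(x_2) = -0.015314

0.546845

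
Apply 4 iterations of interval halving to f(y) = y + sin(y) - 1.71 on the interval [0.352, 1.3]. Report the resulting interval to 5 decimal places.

[0.88525, 0.94450]

f(0.352000) = -1.013224, f(1.300000) = 0.553558 (opposite signs)
step 1: m = 0.826000, f(m) = -0.148774 < 0 → root in [0.826000, 1.300000]
step 2: m = 1.063000, f(m) = 0.226818 > 0 → root in [0.826000, 1.063000]
step 3: m = 0.944500, f(m) = 0.044704 > 0 → root in [0.826000, 0.944500]
step 4: m = 0.885250, f(m) = -0.050677 < 0 → root in [0.885250, 0.944500]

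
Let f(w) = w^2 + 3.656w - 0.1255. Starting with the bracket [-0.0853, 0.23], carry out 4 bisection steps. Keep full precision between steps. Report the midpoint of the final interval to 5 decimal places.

f(-0.085300) = -0.430081, f(0.230000) = 0.768280 (opposite signs)
step 1: m = 0.072350, f(m) = 0.144246 > 0 → root in [-0.085300, 0.072350]
step 2: m = -0.006475, f(m) = -0.149131 < 0 → root in [-0.006475, 0.072350]
step 3: m = 0.032937, f(m) = -0.003996 < 0 → root in [0.032937, 0.072350]
step 4: m = 0.052644, f(m) = 0.069737 > 0 → root in [0.032937, 0.052644]
Midpoint of [0.032937, 0.052644] = 0.042791

0.04279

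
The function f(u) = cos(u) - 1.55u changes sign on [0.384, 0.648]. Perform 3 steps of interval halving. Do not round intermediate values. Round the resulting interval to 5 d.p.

f(0.384000) = 0.331974, f(0.648000) = -0.207107 (opposite signs)
step 1: m = 0.516000, f(m) = 0.070000 > 0 → root in [0.516000, 0.648000]
step 2: m = 0.582000, f(m) = -0.066735 < 0 → root in [0.516000, 0.582000]
step 3: m = 0.549000, f(m) = 0.002097 > 0 → root in [0.549000, 0.582000]

[0.54900, 0.58200]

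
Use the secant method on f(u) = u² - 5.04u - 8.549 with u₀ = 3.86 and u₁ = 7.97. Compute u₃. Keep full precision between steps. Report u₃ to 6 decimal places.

6.272371

f(u_0) = -13.103800, f(u_1) = 14.803100
u_2 = 7.970000 - (14.803100)·(7.970000 - 3.860000)/(14.803100 - (-13.103800)) = 5.789867; f(u_2) = -4.207367
u_3 = 5.789867 - (-4.207367)·(5.789867 - 7.970000)/(-4.207367 - (14.803100)) = 6.272371; f(u_3) = -0.819112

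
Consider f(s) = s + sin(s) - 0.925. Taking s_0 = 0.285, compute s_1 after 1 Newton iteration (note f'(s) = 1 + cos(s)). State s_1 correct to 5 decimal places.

s_0 = 0.285000: f = -0.358843, f' = 1.959662 → s_1 = 0.285000 - (-0.358843)/(1.959662) = 0.468115

0.46811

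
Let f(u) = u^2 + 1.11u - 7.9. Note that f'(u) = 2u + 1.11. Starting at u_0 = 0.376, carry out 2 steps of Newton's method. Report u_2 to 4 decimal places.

u_0 = 0.376000: f = -7.341264, f' = 1.862000 → u_1 = 0.376000 - (-7.341264)/(1.862000) = 4.318677
u_1 = 4.318677: f = 15.544699, f' = 9.747353 → u_2 = 4.318677 - (15.544699)/(9.747353) = 2.723916

2.7239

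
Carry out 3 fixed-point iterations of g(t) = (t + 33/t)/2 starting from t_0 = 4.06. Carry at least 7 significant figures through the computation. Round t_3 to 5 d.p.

5.74457

t_1 = g(4.060000) = 6.094039
t_2 = g(6.094039) = 5.754583
t_3 = g(5.754583) = 5.744571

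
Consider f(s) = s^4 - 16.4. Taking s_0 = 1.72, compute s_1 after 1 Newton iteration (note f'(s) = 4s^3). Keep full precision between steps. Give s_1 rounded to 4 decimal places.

2.0957

s_0 = 1.720000: f = -7.647869, f' = 20.353792 → s_1 = 1.720000 - (-7.647869)/(20.353792) = 2.095747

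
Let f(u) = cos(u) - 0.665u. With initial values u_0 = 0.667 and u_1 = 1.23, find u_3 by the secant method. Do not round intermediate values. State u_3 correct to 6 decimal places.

0.915060

f(u_0) = 0.342126, f(u_1) = -0.483712
u_2 = 1.230000 - (-0.483712)·(1.230000 - 0.667000)/(-0.483712 - (0.342126)) = 0.900238; f(u_2) = 0.022765
u_3 = 0.900238 - (0.022765)·(0.900238 - 1.230000)/(0.022765 - (-0.483712)) = 0.915060; f(u_3) = 0.001228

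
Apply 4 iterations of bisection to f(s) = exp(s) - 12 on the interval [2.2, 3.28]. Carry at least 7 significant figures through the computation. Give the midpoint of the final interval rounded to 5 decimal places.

2.50375

f(2.200000) = -2.974987, f(3.280000) = 14.575773 (opposite signs)
step 1: m = 2.740000, f(m) = 3.486985 > 0 → root in [2.200000, 2.740000]
step 2: m = 2.470000, f(m) = -0.177553 < 0 → root in [2.470000, 2.740000]
step 3: m = 2.605000, f(m) = 1.531225 > 0 → root in [2.470000, 2.605000]
step 4: m = 2.537500, f(m) = 0.648011 > 0 → root in [2.470000, 2.537500]
Midpoint of [2.470000, 2.537500] = 2.503750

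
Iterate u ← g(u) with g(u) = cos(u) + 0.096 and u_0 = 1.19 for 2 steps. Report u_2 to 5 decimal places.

0.98863

u_1 = g(1.190000) = 0.467660
u_2 = g(0.467660) = 0.988626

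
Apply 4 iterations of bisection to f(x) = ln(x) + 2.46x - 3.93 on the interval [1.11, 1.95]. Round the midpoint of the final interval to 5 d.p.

f(1.110000) = -1.095040, f(1.950000) = 1.534829 (opposite signs)
step 1: m = 1.530000, f(m) = 0.259068 > 0 → root in [1.110000, 1.530000]
step 2: m = 1.320000, f(m) = -0.405168 < 0 → root in [1.320000, 1.530000]
step 3: m = 1.425000, f(m) = -0.070328 < 0 → root in [1.425000, 1.530000]
step 4: m = 1.477500, f(m) = 0.095001 > 0 → root in [1.425000, 1.477500]
Midpoint of [1.425000, 1.477500] = 1.451250

1.45125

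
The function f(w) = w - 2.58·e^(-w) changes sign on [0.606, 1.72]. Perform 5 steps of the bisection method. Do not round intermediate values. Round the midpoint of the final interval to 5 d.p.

0.97153

f(0.606000) = -0.801464, f(1.720000) = 1.258009 (opposite signs)
step 1: m = 1.163000, f(m) = 0.356628 > 0 → root in [0.606000, 1.163000]
step 2: m = 0.884500, f(m) = -0.180835 < 0 → root in [0.884500, 1.163000]
step 3: m = 1.023750, f(m) = 0.096897 > 0 → root in [0.884500, 1.023750]
step 4: m = 0.954125, f(m) = -0.039559 < 0 → root in [0.954125, 1.023750]
step 5: m = 0.988938, f(m) = 0.029251 > 0 → root in [0.954125, 0.988938]
Midpoint of [0.954125, 0.988938] = 0.971531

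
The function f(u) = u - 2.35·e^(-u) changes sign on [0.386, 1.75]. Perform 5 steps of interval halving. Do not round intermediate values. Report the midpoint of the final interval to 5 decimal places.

f(0.386000) = -1.211461, f(1.750000) = 1.341631 (opposite signs)
step 1: m = 1.068000, f(m) = 0.260316 > 0 → root in [0.386000, 1.068000]
step 2: m = 0.727000, f(m) = -0.408889 < 0 → root in [0.727000, 1.068000]
step 3: m = 0.897500, f(m) = -0.060330 < 0 → root in [0.897500, 1.068000]
step 4: m = 0.982750, f(m) = 0.103191 > 0 → root in [0.897500, 0.982750]
step 5: m = 0.940125, f(m) = 0.022264 > 0 → root in [0.897500, 0.940125]
Midpoint of [0.897500, 0.940125] = 0.918813

0.91881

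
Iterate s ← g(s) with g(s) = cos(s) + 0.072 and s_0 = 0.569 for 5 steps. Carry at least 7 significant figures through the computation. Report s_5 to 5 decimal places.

0.81493

s_1 = g(0.569000) = 0.914440
s_2 = g(0.914440) = 0.682234
s_3 = g(0.682234) = 0.848166
s_4 = g(0.848166) = 0.733360
s_5 = g(0.733360) = 0.814930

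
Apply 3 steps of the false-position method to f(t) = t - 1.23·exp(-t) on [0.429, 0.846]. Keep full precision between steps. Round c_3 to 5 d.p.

0.64522

False-position update: c = (a·f(b) − b·f(a))/(f(b) − f(a)); replace the endpoint whose sign matches f(c).
f(0.429000) = -0.371927, f(0.846000) = 0.318173
step 1: c = 0.653741, f(c) = 0.014022 > 0 → new bracket [0.429000, 0.653741]
step 2: c = 0.645576, f(c) = 0.000612 > 0 → new bracket [0.429000, 0.645576]
step 3: c = 0.645220, f(c) = 0.000027 > 0 → new bracket [0.429000, 0.645220]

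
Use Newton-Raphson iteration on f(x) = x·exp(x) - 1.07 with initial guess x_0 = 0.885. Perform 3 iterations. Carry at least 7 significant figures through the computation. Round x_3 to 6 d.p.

Newton update: x ← x − f(x)/f'(x).
f'(x) = (x + 1)·exp(x)
x_0 = 0.885000: f = 1.074341, f' = 4.567326 → x_1 = 0.885000 - (1.074341)/(4.567326) = 0.649777
x_1 = 0.649777: f = 0.174396, f' = 3.159509 → x_2 = 0.649777 - (0.174396)/(3.159509) = 0.594580
x_2 = 0.594580: f = 0.007538, f' = 2.889807 → x_3 = 0.594580 - (0.007538)/(2.889807) = 0.591971

0.591971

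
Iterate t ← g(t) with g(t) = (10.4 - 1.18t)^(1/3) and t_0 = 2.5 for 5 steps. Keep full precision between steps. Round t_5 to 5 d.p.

t_1 = g(2.500000) = 1.953074
t_2 = g(1.953074) = 2.007916
t_3 = g(2.007916) = 2.002552
t_4 = g(2.002552) = 2.003078
t_5 = g(2.003078) = 2.003026

2.00303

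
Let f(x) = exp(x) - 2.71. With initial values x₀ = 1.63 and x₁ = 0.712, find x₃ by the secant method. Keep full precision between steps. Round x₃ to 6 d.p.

1.009638

f(x_0) = 2.393875, f(x_1) = -0.671937
x_2 = 0.712000 - (-0.671937)·(0.712000 - 1.630000)/(-0.671937 - (2.393875)) = 0.913199; f(x_2) = -0.217718
x_3 = 0.913199 - (-0.217718)·(0.913199 - 0.712000)/(-0.217718 - (-0.671937)) = 1.009638; f(x_3) = 0.034608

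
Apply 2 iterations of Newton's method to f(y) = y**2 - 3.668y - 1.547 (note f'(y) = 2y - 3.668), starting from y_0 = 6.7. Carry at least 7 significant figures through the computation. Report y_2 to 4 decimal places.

Newton update: y ← y − f(y)/f'(y).
y_0 = 6.700000: f = 18.767400, f' = 9.732000 → y_1 = 6.700000 - (18.767400)/(9.732000) = 4.771578
y_1 = 4.771578: f = 3.718810, f' = 5.875157 → y_2 = 4.771578 - (3.718810)/(5.875157) = 4.138606

4.1386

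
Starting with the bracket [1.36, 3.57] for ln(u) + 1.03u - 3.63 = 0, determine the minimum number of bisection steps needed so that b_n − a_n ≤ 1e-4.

15

Initial width b − a = 3.57 − 1.36 = 2.210000.
After n steps the width is (b−a)/2^n; need (b−a)/2^n ≤ 1e-4.
So n ≥ log₂(2.210000/1e-4) = log₂(22100.0000) ≈ 14.4318.
Hence n = 15.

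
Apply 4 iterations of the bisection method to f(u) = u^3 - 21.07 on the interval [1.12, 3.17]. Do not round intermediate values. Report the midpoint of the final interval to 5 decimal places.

2.72156

f(1.120000) = -19.665072, f(3.170000) = 10.785013 (opposite signs)
step 1: m = 2.145000, f(m) = -11.200801 < 0 → root in [2.145000, 3.170000]
step 2: m = 2.657500, f(m) = -2.301921 < 0 → root in [2.657500, 3.170000]
step 3: m = 2.913750, f(m) = 3.667560 > 0 → root in [2.657500, 2.913750]
step 4: m = 2.785625, f(m) = 0.545633 > 0 → root in [2.657500, 2.785625]
Midpoint of [2.657500, 2.785625] = 2.721562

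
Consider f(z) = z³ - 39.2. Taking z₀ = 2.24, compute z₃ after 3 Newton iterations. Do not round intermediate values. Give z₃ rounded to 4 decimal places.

3.4006

f'(z) = 3z²
z_0 = 2.240000: f = -27.960576, f' = 15.052800 → z_1 = 2.240000 - (-27.960576)/(15.052800) = 4.097500
z_1 = 4.097500: f = 29.595002, f' = 50.368519 → z_2 = 4.097500 - (29.595002)/(50.368519) = 3.509931
z_2 = 3.509931: f = 4.040985, f' = 36.958838 → z_3 = 3.509931 - (4.040985)/(36.958838) = 3.400593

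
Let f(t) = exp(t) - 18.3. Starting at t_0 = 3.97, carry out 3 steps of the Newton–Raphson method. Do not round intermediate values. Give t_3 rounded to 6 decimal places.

f'(t) = exp(t)
t_0 = 3.970000: f = 34.684531, f' = 52.984531 → t_1 = 3.970000 - (34.684531)/(52.984531) = 3.315384
t_1 = 3.315384: f = 9.232960, f' = 27.532960 → t_2 = 3.315384 - (9.232960)/(27.532960) = 2.980042
t_2 = 2.980042: f = 1.388639, f' = 19.688639 → t_3 = 2.980042 - (1.388639)/(19.688639) = 2.909512

2.909512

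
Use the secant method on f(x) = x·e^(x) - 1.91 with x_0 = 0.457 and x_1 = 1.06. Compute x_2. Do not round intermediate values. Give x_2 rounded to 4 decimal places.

Secant update: x_(k+1) = x_k − f(x_k)·(x_k − x_(k-1))/(f(x_k) − f(x_(k-1))).
f(x_0) = -1.188247, f(x_1) = 1.149553
x_2 = 1.060000 - (1.149553)·(1.060000 - 0.457000)/(1.149553 - (-1.188247)) = 0.763490; f(x_2) = -0.271739

0.7635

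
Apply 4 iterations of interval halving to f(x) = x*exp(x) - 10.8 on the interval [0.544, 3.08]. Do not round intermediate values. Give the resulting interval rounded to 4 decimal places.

[1.6535, 1.8120]

f(0.544000) = -9.862751, f(3.080000) = 56.215879 (opposite signs)
step 1: m = 1.812000, f(m) = 0.294297 > 0 → root in [0.544000, 1.812000]
step 2: m = 1.178000, f(m) = -6.974007 < 0 → root in [1.178000, 1.812000]
step 3: m = 1.495000, f(m) = -4.133292 < 0 → root in [1.495000, 1.812000]
step 4: m = 1.653500, f(m) = -2.160072 < 0 → root in [1.653500, 1.812000]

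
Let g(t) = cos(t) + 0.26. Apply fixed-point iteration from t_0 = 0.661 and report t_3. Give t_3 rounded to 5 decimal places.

t_1 = g(0.661000) = 1.049379
t_2 = g(1.049379) = 0.758110
t_3 = g(0.758110) = 0.986137

0.98614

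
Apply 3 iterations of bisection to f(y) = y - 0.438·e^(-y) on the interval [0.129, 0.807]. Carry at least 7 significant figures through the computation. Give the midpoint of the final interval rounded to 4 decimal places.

f(0.129000) = -0.255991, f(0.807000) = 0.611567 (opposite signs)
step 1: m = 0.468000, f(m) = 0.193701 > 0 → root in [0.129000, 0.468000]
step 2: m = 0.298500, f(m) = -0.026465 < 0 → root in [0.298500, 0.468000]
step 3: m = 0.383250, f(m) = 0.084691 > 0 → root in [0.298500, 0.383250]
Midpoint of [0.298500, 0.383250] = 0.340875

0.3409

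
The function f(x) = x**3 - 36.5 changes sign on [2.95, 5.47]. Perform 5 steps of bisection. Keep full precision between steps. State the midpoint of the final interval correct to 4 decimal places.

3.3044

f(2.950000) = -10.827625, f(5.470000) = 127.167323 (opposite signs)
step 1: m = 4.210000, f(m) = 38.118461 > 0 → root in [2.950000, 4.210000]
step 2: m = 3.580000, f(m) = 9.382712 > 0 → root in [2.950000, 3.580000]
step 3: m = 3.265000, f(m) = -1.694365 < 0 → root in [3.265000, 3.580000]
step 4: m = 3.422500, f(m) = 3.589475 > 0 → root in [3.265000, 3.422500]
step 5: m = 3.343750, f(m) = 0.885345 > 0 → root in [3.265000, 3.343750]
Midpoint of [3.265000, 3.343750] = 3.304375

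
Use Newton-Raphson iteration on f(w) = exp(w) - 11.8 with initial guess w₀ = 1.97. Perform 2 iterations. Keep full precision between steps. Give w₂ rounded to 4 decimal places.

Newton update: w ← w − f(w)/f'(w).
f'(w) = exp(w)
w_0 = 1.970000: f = -4.629324, f' = 7.170676 → w_1 = 1.970000 - (-4.629324)/(7.170676) = 2.615591
w_1 = 2.615591: f = 1.875295, f' = 13.675295 → w_2 = 2.615591 - (1.875295)/(13.675295) = 2.478461

2.4785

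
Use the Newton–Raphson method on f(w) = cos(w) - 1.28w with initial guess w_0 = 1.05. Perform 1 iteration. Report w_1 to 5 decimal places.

Newton update: w ← w − f(w)/f'(w).
f'(w) = -sin(w) - 1.28
w_0 = 1.050000: f = -0.846429, f' = -2.147423 → w_1 = 1.050000 - (-0.846429)/(-2.147423) = 0.655840

0.65584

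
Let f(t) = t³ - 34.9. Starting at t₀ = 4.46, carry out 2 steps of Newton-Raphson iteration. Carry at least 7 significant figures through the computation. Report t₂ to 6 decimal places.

f'(t) = 3t²
t_0 = 4.460000: f = 53.816536, f' = 59.674800 → t_1 = 4.460000 - (53.816536)/(59.674800) = 3.558170
t_1 = 3.558170: f = 10.148467, f' = 37.981717 → t_2 = 3.558170 - (10.148467)/(37.981717) = 3.290976

3.290976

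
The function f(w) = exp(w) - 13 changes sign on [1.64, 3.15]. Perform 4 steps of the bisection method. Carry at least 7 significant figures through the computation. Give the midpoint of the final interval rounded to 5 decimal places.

2.53656

f(1.640000) = -7.844830, f(3.150000) = 10.336065 (opposite signs)
step 1: m = 2.395000, f(m) = -2.031802 < 0 → root in [2.395000, 3.150000]
step 2: m = 2.772500, f(m) = 2.998581 > 0 → root in [2.395000, 2.772500]
step 3: m = 2.583750, f(m) = 0.246720 > 0 → root in [2.395000, 2.583750]
step 4: m = 2.489375, f(m) = -0.946260 < 0 → root in [2.489375, 2.583750]
Midpoint of [2.489375, 2.583750] = 2.536563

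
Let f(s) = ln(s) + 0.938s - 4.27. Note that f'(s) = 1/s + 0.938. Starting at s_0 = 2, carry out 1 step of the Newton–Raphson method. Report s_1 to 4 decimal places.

s_0 = 2.000000: f = -1.700853, f' = 1.438000 → s_1 = 2.000000 - (-1.700853)/(1.438000) = 3.182791

3.1828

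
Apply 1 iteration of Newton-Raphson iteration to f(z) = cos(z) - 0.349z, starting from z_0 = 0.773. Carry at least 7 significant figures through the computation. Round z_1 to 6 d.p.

Newton update: z ← z − f(z)/f'(z).
f'(z) = -sin(z) - 0.349
z_0 = 0.773000: f = 0.446042, f' = -1.047286 → z_1 = 0.773000 - (0.446042)/(-1.047286) = 1.198903

1.198903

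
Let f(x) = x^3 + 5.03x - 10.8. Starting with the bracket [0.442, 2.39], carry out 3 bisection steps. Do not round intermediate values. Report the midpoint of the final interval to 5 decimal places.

f(0.442000) = -8.490389, f(2.390000) = 14.873619 (opposite signs)
step 1: m = 1.416000, f(m) = -0.838361 < 0 → root in [1.416000, 2.390000]
step 2: m = 1.903000, f(m) = 5.663631 > 0 → root in [1.416000, 1.903000]
step 3: m = 1.659500, f(m) = 2.117449 > 0 → root in [1.416000, 1.659500]
Midpoint of [1.416000, 1.659500] = 1.537750

1.53775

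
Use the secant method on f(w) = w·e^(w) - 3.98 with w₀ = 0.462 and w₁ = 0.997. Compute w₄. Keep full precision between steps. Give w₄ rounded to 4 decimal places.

f(w_0) = -3.246693, f(w_1) = -1.277991
w_2 = 0.997000 - (-1.277991)·(0.997000 - 0.462000)/(-1.277991 - (-3.246693)) = 1.344298; f(w_2) = 1.176042
w_3 = 1.344298 - (1.176042)·(1.344298 - 0.997000)/(1.176042 - (-1.277991)) = 1.177863; f(w_3) = -0.154977
w_4 = 1.177863 - (-0.154977)·(1.177863 - 1.344298)/(-0.154977 - (1.176042)) = 1.197242; f(w_4) = -0.015967

1.1972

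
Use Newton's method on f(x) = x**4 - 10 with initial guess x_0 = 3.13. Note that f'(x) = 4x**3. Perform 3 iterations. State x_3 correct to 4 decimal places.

1.8114

x_0 = 3.130000: f = 85.979250, f' = 122.657188 → x_1 = 3.130000 - (85.979250)/(122.657188) = 2.429028
x_1 = 2.429028: f = 24.812091, f' = 57.326784 → x_2 = 2.429028 - (24.812091)/(57.326784) = 1.996210
x_2 = 1.996210: f = 5.879050, f' = 31.818404 → x_3 = 1.996210 - (5.879050)/(31.818404) = 1.811441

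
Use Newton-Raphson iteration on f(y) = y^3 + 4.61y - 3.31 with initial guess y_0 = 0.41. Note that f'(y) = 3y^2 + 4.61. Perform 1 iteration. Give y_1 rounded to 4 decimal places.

0.6742

y_0 = 0.410000: f = -1.350979, f' = 5.114300 → y_1 = 0.410000 - (-1.350979)/(5.114300) = 0.674157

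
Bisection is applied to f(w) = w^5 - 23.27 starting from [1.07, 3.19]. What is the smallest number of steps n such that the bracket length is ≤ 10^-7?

25

Initial width b − a = 3.19 − 1.07 = 2.120000.
After n steps the width is (b−a)/2^n; need (b−a)/2^n ≤ 10^-7.
So n ≥ log₂(2.120000/10^-7) = log₂(21200000.0000) ≈ 24.3376.
Hence n = 25.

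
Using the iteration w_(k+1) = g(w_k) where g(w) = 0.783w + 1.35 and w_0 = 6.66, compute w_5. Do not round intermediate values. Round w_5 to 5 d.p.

6.35034

w_1 = g(6.660000) = 6.564780
w_2 = g(6.564780) = 6.490223
w_3 = g(6.490223) = 6.431844
w_4 = g(6.431844) = 6.386134
w_5 = g(6.386134) = 6.350343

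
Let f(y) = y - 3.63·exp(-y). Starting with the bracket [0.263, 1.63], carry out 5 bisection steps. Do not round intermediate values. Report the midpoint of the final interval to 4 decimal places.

f(0.263000) = -2.527533, f(1.630000) = 0.918776 (opposite signs)
step 1: m = 0.946500, f(m) = -0.462292 < 0 → root in [0.946500, 1.630000]
step 2: m = 1.288250, f(m) = 0.287267 > 0 → root in [0.946500, 1.288250]
step 3: m = 1.117375, f(m) = -0.070134 < 0 → root in [1.117375, 1.288250]
step 4: m = 1.202812, f(m) = 0.112548 > 0 → root in [1.117375, 1.202812]
step 5: m = 1.160094, f(m) = 0.022246 > 0 → root in [1.117375, 1.160094]
Midpoint of [1.117375, 1.160094] = 1.138734

1.1387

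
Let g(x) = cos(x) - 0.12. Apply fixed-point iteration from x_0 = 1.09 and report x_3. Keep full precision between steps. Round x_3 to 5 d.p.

0.56081

x_1 = g(1.090000) = 0.342485
x_2 = g(0.342485) = 0.821923
x_3 = g(0.821923) = 0.560814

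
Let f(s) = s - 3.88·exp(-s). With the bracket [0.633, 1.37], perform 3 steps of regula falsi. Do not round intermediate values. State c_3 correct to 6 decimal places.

f(0.633000) = -1.427266, f(1.370000) = 0.384065
step 1: c = 1.213730, f(c) = 0.061033 > 0 → new bracket [0.633000, 1.213730]
step 2: c = 1.189915, f(c) = 0.009437 > 0 → new bracket [0.633000, 1.189915]
step 3: c = 1.186257, f(c) = 0.001453 > 0 → new bracket [0.633000, 1.186257]

1.186257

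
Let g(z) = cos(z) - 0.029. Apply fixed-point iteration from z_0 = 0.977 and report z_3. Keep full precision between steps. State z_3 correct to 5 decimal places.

0.64325

z_1 = g(0.977000) = 0.530512
z_2 = g(0.530512) = 0.833548
z_3 = g(0.833548) = 0.643253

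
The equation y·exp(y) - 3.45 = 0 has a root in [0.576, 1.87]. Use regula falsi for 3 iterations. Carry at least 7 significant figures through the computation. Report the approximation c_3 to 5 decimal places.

f(0.576000) = -2.425349, f(1.870000) = 8.683114
step 1: c = 0.858523, f(c) = -1.424165 < 0 → new bracket [0.858523, 1.870000]
step 2: c = 1.001045, f(c) = -0.726030 < 0 → new bracket [1.001045, 1.870000]
step 3: c = 1.068096, f(c) = -0.342019 < 0 → new bracket [1.068096, 1.870000]

1.06810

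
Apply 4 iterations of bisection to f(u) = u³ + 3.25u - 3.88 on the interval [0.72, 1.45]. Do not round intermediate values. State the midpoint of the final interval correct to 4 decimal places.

f(0.720000) = -1.166752, f(1.450000) = 3.881125 (opposite signs)
step 1: m = 1.085000, f(m) = 0.923539 > 0 → root in [0.720000, 1.085000]
step 2: m = 0.902500, f(m) = -0.211783 < 0 → root in [0.902500, 1.085000]
step 3: m = 0.993750, f(m) = 0.331054 > 0 → root in [0.902500, 0.993750]
step 4: m = 0.948125, f(m) = 0.053715 > 0 → root in [0.902500, 0.948125]
Midpoint of [0.902500, 0.948125] = 0.925312

0.9253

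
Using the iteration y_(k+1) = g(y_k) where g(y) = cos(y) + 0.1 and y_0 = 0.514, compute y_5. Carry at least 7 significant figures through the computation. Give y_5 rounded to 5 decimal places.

0.84408

y_1 = g(0.514000) = 0.970785
y_2 = g(0.970785) = 0.664652
y_3 = g(0.664652) = 0.887131
y_4 = g(0.887131) = 0.731638
y_5 = g(0.731638) = 0.844081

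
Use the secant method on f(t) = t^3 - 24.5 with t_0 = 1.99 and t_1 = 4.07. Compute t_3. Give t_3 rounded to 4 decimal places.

2.7940

f(t_0) = -16.619401, f(t_1) = 42.919143
t_2 = 4.070000 - (42.919143)·(4.070000 - 1.990000)/(42.919143 - (-16.619401)) = 2.570605; f(t_2) = -7.513424
t_3 = 2.570605 - (-7.513424)·(2.570605 - 4.070000)/(-7.513424 - (42.919143)) = 2.793984; f(t_3) = -2.689194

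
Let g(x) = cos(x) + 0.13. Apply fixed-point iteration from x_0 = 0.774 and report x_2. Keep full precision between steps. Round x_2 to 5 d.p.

0.79364

x_1 = g(0.774000) = 0.845120
x_2 = g(0.845120) = 0.793641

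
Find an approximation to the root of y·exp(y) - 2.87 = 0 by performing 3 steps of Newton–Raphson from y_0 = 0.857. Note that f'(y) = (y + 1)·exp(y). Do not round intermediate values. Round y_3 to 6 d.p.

1.027340

y_0 = 0.857000: f = -0.850838, f' = 4.375244 → y_1 = 0.857000 - (-0.850838)/(4.375244) = 1.051466
y_1 = 1.051466: f = 0.139133, f' = 5.870978 → y_2 = 1.051466 - (0.139133)/(5.870978) = 1.027768
y_2 = 1.027768: f = 0.002427, f' = 5.667247 → y_3 = 1.027768 - (0.002427)/(5.667247) = 1.027340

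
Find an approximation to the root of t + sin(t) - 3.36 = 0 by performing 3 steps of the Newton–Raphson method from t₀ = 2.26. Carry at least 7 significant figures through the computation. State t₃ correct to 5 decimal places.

Newton update: t ← t − f(t)/f'(t).
f'(t) = 1 + cos(t)
t_0 = 2.260000: f = -0.328247, f' = 0.364077 → t_1 = 2.260000 - (-0.328247)/(0.364077) = 3.161587
t_1 = 3.161587: f = -0.218406, f' = 0.000200 → t_2 = 3.161587 - (-0.218406)/(0.000200) = 1095.820967
t_2 = 1095.820967: f = 1093.021367, f' = 0.171778 → t_3 = 1095.820967 - (1093.021367)/(0.171778) = -5267.171724

-5267.17172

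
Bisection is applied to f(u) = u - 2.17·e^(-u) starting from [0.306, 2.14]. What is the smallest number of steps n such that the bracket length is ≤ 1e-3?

11

Initial width b − a = 2.14 − 0.306 = 1.834000.
After n steps the width is (b−a)/2^n; need (b−a)/2^n ≤ 1e-3.
So n ≥ log₂(1.834000/1e-3) = log₂(1834.0000) ≈ 10.8408.
Hence n = 11.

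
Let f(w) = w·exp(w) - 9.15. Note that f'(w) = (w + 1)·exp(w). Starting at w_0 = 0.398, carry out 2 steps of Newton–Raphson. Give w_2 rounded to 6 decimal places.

3.709165

w_0 = 0.398000: f = -8.557440, f' = 2.081404 → w_1 = 0.398000 - (-8.557440)/(2.081404) = 4.509379
w_1 = 4.509379: f = 400.596304, f' = 500.611659 → w_2 = 4.509379 - (400.596304)/(500.611659) = 3.709165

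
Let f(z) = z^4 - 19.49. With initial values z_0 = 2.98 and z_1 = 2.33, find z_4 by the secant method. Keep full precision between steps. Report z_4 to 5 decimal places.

2.10207

f(z_0) = 59.371504, f(z_1) = 9.982955
z_2 = 2.330000 - (9.982955)·(2.330000 - 2.980000)/(9.982955 - (59.371504)) = 2.198615; f(z_2) = 3.876660
z_3 = 2.198615 - (3.876660)·(2.198615 - 2.330000)/(3.876660 - (9.982955)) = 2.115203; f(z_3) = 0.527437
z_4 = 2.115203 - (0.527437)·(2.115203 - 2.198615)/(0.527437 - (3.876660)) = 2.102068; f(z_4) = 0.034806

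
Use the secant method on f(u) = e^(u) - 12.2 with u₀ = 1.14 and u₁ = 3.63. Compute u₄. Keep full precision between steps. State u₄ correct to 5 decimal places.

f(u_0) = -9.073232, f(u_1) = 25.512817
u_2 = 3.630000 - (25.512817)·(3.630000 - 1.140000)/(25.512817 - (-9.073232)) = 1.793221; f(u_2) = -6.191222
u_3 = 1.793221 - (-6.191222)·(1.793221 - 3.630000)/(-6.191222 - (25.512817)) = 2.151911; f(u_3) = -3.598722
u_4 = 2.151911 - (-3.598722)·(2.151911 - 1.793221)/(-3.598722 - (-6.191222)) = 2.649818; f(u_4) = 1.951457

2.64982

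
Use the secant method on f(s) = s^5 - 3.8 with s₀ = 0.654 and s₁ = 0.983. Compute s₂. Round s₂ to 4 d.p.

2.1710

f(s_0) = -3.680357, f(s_1) = -2.882159
s_2 = 0.983000 - (-2.882159)·(0.983000 - 0.654000)/(-2.882159 - (-3.680357)) = 2.170964; f(s_2) = 44.423967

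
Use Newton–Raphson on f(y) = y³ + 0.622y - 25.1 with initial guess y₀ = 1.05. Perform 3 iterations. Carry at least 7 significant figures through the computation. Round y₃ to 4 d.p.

f'(y) = 3y² + 0.622
y_0 = 1.050000: f = -23.289275, f' = 3.929500 → y_1 = 1.050000 - (-23.289275)/(3.929500) = 6.976778
y_1 = 6.976778: f = 318.837266, f' = 146.648303 → y_2 = 6.976778 - (318.837266)/(146.648303) = 4.802616
y_2 = 4.802616: f = 88.660112, f' = 69.817348 → y_3 = 4.802616 - (88.660112)/(69.817348) = 3.532729

3.5327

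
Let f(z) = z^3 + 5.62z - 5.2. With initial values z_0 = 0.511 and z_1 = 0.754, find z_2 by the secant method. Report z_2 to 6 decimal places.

Secant update: z_(k+1) = z_k − f(z_k)·(z_k − z_(k-1))/(f(z_k) − f(z_(k-1))).
f(z_0) = -2.194747, f(z_1) = -0.533859
z_2 = 0.754000 - (-0.533859)·(0.754000 - 0.511000)/(-0.533859 - (-2.194747)) = 0.832107; f(z_2) = 0.052597

0.832107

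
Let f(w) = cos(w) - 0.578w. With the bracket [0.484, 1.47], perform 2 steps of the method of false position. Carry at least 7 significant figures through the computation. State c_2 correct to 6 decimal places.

0.969839

f(0.484000) = 0.605389, f(1.470000) = -0.749034
step 1: c = 0.924714, f(c) = 0.067578 > 0 → new bracket [0.924714, 1.470000]
step 2: c = 0.969839, f(c) = 0.004866 > 0 → new bracket [0.969839, 1.470000]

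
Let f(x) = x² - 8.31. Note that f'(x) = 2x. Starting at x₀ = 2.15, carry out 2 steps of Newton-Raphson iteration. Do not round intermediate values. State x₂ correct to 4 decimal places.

2.8853

x_0 = 2.150000: f = -3.687500, f' = 4.300000 → x_1 = 2.150000 - (-3.687500)/(4.300000) = 3.007558
x_1 = 3.007558: f = 0.735406, f' = 6.015116 → x_2 = 3.007558 - (0.735406)/(6.015116) = 2.885298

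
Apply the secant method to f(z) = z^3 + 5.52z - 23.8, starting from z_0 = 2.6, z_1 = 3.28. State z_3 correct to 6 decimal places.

Secant update: z_(k+1) = z_k − f(z_k)·(z_k − z_(k-1))/(f(z_k) − f(z_(k-1))).
f(z_0) = 8.128000, f(z_1) = 29.593152
z_2 = 3.280000 - (29.593152)·(3.280000 - 2.600000)/(29.593152 - (8.128000)) = 2.342511; f(z_2) = 1.984857
z_3 = 2.342511 - (1.984857)·(2.342511 - 3.280000)/(1.984857 - (29.593152)) = 2.275112; f(z_3) = 0.534897

2.275112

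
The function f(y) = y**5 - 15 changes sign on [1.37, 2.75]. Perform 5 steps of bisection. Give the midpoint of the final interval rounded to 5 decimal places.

1.73656

f(1.370000) = -10.173828, f(2.750000) = 142.276367 (opposite signs)
step 1: m = 2.060000, f(m) = 22.096770 > 0 → root in [1.370000, 2.060000]
step 2: m = 1.715000, f(m) = -0.163870 < 0 → root in [1.715000, 2.060000]
step 3: m = 1.887500, f(m) = 8.957131 > 0 → root in [1.715000, 1.887500]
step 4: m = 1.801250, f(m) = 3.961381 > 0 → root in [1.715000, 1.801250]
step 5: m = 1.758125, f(m) = 1.797658 > 0 → root in [1.715000, 1.758125]
Midpoint of [1.715000, 1.758125] = 1.736563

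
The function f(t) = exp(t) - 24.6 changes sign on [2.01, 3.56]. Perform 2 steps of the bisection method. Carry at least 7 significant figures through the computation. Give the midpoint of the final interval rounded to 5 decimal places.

3.36625

f(2.010000) = -17.136683, f(3.560000) = 10.563197 (opposite signs)
step 1: m = 2.785000, f(m) = -8.400182 < 0 → root in [2.785000, 3.560000]
step 2: m = 3.172500, f(m) = -0.732922 < 0 → root in [3.172500, 3.560000]
Midpoint of [3.172500, 3.560000] = 3.366250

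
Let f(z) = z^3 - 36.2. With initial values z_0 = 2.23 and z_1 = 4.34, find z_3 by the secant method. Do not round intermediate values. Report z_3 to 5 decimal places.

3.21948

f(z_0) = -25.110433, f(z_1) = 45.546504
z_2 = 4.340000 - (45.546504)·(4.340000 - 2.230000)/(45.546504 - (-25.110433)) = 2.979863; f(z_2) = -9.740061
z_3 = 2.979863 - (-9.740061)·(2.979863 - 4.340000)/(-9.740061 - (45.546504)) = 3.219484; f(z_3) = -2.829806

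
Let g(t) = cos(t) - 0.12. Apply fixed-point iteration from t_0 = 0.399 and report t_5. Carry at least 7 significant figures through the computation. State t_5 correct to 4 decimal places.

t_1 = g(0.399000) = 0.801450
t_2 = g(0.801450) = 0.575666
t_3 = g(0.575666) = 0.718830
t_4 = g(0.718830) = 0.632577
t_5 = g(0.632577) = 0.686507

0.6865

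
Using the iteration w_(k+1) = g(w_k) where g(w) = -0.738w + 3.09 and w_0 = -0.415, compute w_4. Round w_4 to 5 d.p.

1.12741

w_1 = g(-0.415000) = 3.396270
w_2 = g(3.396270) = 0.583553
w_3 = g(0.583553) = 2.659338
w_4 = g(2.659338) = 1.127408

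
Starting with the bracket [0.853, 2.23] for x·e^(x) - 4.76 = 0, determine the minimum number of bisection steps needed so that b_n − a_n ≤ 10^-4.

Initial width b − a = 2.23 − 0.853 = 1.377000.
After n steps the width is (b−a)/2^n; need (b−a)/2^n ≤ 10^-4.
So n ≥ log₂(1.377000/10^-4) = log₂(13770.0000) ≈ 13.7492.
Hence n = 14.

14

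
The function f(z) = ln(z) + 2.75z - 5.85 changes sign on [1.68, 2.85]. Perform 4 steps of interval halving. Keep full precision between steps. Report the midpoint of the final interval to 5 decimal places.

1.86281

f(1.680000) = -0.711206, f(2.850000) = 3.034819 (opposite signs)
step 1: m = 2.265000, f(m) = 1.196325 > 0 → root in [1.680000, 2.265000]
step 2: m = 1.972500, f(m) = 0.253677 > 0 → root in [1.680000, 1.972500]
step 3: m = 1.826250, f(m) = -0.225548 < 0 → root in [1.826250, 1.972500]
step 4: m = 1.899375, f(m) = 0.014806 > 0 → root in [1.826250, 1.899375]
Midpoint of [1.826250, 1.899375] = 1.862812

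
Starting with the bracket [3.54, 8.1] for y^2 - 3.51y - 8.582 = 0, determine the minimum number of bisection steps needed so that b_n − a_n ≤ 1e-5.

19

Initial width b − a = 8.1 − 3.54 = 4.560000.
After n steps the width is (b−a)/2^n; need (b−a)/2^n ≤ 1e-5.
So n ≥ log₂(4.560000/1e-5) = log₂(456000.0000) ≈ 18.7987.
Hence n = 19.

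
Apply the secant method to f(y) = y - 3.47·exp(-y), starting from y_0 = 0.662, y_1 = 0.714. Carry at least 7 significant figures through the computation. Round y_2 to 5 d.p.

1.07302

f(y_0) = -1.127891, f(y_1) = -0.985195
y_2 = 0.714000 - (-0.985195)·(0.714000 - 0.662000)/(-0.985195 - (-1.127891)) = 1.073016; f(y_2) = -0.113638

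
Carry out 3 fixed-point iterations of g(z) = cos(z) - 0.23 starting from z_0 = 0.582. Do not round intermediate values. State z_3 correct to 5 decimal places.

z_1 = g(0.582000) = 0.605365
z_2 = g(0.605365) = 0.592294
z_3 = g(0.592294) = 0.599662

0.59966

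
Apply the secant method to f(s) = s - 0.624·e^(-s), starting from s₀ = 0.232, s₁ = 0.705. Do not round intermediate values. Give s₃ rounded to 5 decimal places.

f(s_0) = -0.262798, f(s_1) = 0.396676
s_2 = 0.705000 - (0.396676)·(0.705000 - 0.232000)/(0.396676 - (-0.262798)) = 0.420489; f(s_2) = 0.010692
s_3 = 0.420489 - (0.010692)·(0.420489 - 0.705000)/(0.010692 - (0.396676)) = 0.412608; f(s_3) = -0.000432

0.41261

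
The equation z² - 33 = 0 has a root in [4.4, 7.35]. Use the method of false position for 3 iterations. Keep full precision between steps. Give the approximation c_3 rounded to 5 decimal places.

f(4.400000) = -13.640000, f(7.350000) = 21.022500
step 1: c = 5.560851, f(c) = -2.076935 < 0 → new bracket [5.560851, 7.350000]
step 2: c = 5.721718, f(c) = -0.261937 < 0 → new bracket [5.721718, 7.350000]
step 3: c = 5.741757, f(c) = -0.032227 < 0 → new bracket [5.741757, 7.350000]

5.74176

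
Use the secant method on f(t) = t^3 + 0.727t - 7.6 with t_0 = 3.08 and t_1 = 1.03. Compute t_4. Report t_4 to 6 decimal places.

1.783565

f(t_0) = 23.857272, f(t_1) = -5.758463
t_2 = 1.030000 - (-5.758463)·(1.030000 - 3.080000)/(-5.758463 - (23.857272)) = 1.428601; f(t_2) = -3.645777
t_3 = 1.428601 - (-3.645777)·(1.428601 - 1.030000)/(-3.645777 - (-5.758463)) = 2.116450; f(t_3) = 3.418995
t_4 = 2.116450 - (3.418995)·(2.116450 - 1.428601)/(3.418995 - (-3.645777)) = 1.783565; f(t_4) = -0.629641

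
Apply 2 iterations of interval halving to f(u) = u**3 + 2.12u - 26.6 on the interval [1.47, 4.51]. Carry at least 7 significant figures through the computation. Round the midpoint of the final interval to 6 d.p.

f(1.470000) = -20.307077, f(4.510000) = 74.695051 (opposite signs)
step 1: m = 2.990000, f(m) = 6.469699 > 0 → root in [1.470000, 2.990000]
step 2: m = 2.230000, f(m) = -10.782833 < 0 → root in [2.230000, 2.990000]
Midpoint of [2.230000, 2.990000] = 2.610000

2.610000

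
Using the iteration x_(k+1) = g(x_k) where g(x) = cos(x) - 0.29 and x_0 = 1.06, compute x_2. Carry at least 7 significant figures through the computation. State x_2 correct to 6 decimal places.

0.690290

x_1 = g(1.060000) = 0.198872
x_2 = g(0.198872) = 0.690290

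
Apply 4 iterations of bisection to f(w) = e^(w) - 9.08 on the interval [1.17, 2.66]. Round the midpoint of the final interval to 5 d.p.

f(1.170000) = -5.858007, f(2.660000) = 5.216289 (opposite signs)
step 1: m = 1.915000, f(m) = -2.293061 < 0 → root in [1.915000, 2.660000]
step 2: m = 2.287500, f(m) = 0.770281 > 0 → root in [1.915000, 2.287500]
step 3: m = 2.101250, f(m) = -0.903616 < 0 → root in [2.101250, 2.287500]
step 4: m = 2.194375, f(m) = -0.105610 < 0 → root in [2.194375, 2.287500]
Midpoint of [2.194375, 2.287500] = 2.240938

2.24094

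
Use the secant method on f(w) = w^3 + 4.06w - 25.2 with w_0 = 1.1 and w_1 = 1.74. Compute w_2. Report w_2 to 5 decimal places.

3.00009

f(w_0) = -19.403000, f(w_1) = -12.867576
w_2 = 1.740000 - (-12.867576)·(1.740000 - 1.100000)/(-12.867576 - (-19.403000)) = 3.000094; f(w_2) = 13.982920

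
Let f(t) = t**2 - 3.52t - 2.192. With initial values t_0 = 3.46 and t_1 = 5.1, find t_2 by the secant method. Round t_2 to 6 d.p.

3.936111

f(t_0) = -2.399600, f(t_1) = 5.866000
t_2 = 5.100000 - (5.866000)·(5.100000 - 3.460000)/(5.866000 - (-2.399600)) = 3.936111; f(t_2) = -0.554140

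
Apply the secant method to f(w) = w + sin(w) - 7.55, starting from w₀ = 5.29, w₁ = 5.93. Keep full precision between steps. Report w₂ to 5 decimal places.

7.04157

f(w_0) = -3.097769, f(w_1) = -1.965888
w_2 = 5.930000 - (-1.965888)·(5.930000 - 5.290000)/(-1.965888 - (-3.097769)) = 7.041573; f(w_2) = 0.179325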